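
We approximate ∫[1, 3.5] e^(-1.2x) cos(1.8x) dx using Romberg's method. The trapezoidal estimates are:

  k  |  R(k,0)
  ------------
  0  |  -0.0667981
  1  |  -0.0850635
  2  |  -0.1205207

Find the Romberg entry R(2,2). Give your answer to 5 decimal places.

-0.13509

Richardson extrapolation on the trapezoidal column (denominator 4−1=3):
R(1,1) = -0.0850635 + (-0.0850635 − (-0.0667981))/3 = -0.0911520
R(2,1) = -0.1205207 + (-0.1205207 − (-0.0850635))/3 = -0.1323398
R(2,2) = (16·(-0.1323398) − (-0.0911520)) / 15 = -0.1350857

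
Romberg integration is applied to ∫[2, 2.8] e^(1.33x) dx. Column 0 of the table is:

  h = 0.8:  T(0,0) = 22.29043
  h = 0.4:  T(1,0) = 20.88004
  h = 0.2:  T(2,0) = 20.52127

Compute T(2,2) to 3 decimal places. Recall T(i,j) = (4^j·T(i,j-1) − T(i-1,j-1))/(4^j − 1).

20.401

T(1,1) = 20.88004 + (20.88004 − 22.29043)/3 = 20.40991
T(2,1) = 20.52127 + (20.52127 − 20.88004)/3 = 20.40168
T(2,2) = 20.40168 + (20.40168 − 20.40991)/15 = 20.40113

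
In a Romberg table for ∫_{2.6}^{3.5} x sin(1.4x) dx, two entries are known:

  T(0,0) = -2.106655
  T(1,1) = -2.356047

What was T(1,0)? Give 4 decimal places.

-2.2937

From T(1,1) = (4·T(1,0) − T(0,0))/3, solve for T(1,0):
4·T(1,0) = 3·(-2.356047) + (-2.106655) = -9.174796
T(1,0) = -2.293699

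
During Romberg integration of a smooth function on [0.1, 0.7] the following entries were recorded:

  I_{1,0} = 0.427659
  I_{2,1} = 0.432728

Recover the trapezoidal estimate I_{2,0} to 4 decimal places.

0.4315

From I_{2,1} = (4·I_{2,0} − I_{1,0})/3, solve for I_{2,0}:
4·I_{2,0} = 3·0.432728 + 0.427659 = 1.725843
I_{2,0} = 0.431461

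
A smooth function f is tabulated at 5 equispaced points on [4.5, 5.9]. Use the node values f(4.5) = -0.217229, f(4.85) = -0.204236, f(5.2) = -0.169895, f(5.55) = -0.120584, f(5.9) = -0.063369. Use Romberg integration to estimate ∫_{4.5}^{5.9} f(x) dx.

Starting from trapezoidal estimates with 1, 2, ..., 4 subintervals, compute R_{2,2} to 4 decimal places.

-0.2240

R_{0,0} (trapezoid, 1 panel, h=1.4000): -0.196419
R_{1,0} (trapezoid, 2 panels, h=0.7000): -0.217136
R_{2,0} (trapezoid, 4 panels, h=0.3500): -0.222255
R_{1,1} = -0.217136 + (-0.217136 − (-0.196419))/3 = -0.224042
R_{2,1} = -0.222255 + (-0.222255 − (-0.217136))/3 = -0.223961
R_{2,2} = -0.223961 + (-0.223961 − (-0.224042))/15 = -0.223956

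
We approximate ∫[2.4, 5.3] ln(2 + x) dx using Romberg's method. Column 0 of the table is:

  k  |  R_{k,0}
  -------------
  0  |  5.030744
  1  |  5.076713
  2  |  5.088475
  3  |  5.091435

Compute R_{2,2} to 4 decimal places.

5.0924

Richardson extrapolation on the trapezoidal column (denominator 4−1=3):
R_{1,1} = 5.076713 + (5.076713 − 5.030744)/3 = 5.092036
R_{2,1} = (4·5.088475 − 5.076713) / 3 = 5.092396
R_{2,2} = (16·5.092396 − 5.092036) / 15 = 5.092420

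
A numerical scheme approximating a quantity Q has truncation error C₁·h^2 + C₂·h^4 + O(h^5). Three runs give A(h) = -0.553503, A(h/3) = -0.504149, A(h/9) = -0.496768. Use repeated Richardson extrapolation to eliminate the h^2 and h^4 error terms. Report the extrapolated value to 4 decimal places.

First eliminate the h^2 term (factor 3^2 = 9):
  B₁ = (9·(-0.504149) − (-0.553503))/8 = -0.497980
  B₂ = (9·(-0.496768) − (-0.504149))/8 = -0.495845
Then eliminate the h^4 term (factor 3^4 = 81):
  (81·(-0.495845) − (-0.497980))/80 = -0.495818

-0.4958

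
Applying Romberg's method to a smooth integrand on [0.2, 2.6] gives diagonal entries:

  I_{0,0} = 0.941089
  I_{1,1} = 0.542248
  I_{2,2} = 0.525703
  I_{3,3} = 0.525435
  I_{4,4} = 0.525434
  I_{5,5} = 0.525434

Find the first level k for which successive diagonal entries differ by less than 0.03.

|I_{1,1} − I_{0,0}| = 0.398841 ≥ 0.03
|I_{2,2} − I_{1,1}| = 0.016545 < 0.03

k = 2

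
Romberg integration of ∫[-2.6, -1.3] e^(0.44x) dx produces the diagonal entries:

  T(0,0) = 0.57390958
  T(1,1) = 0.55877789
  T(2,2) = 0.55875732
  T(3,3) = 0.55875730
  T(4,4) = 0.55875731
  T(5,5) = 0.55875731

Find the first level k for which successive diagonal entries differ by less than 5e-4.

|T(1,1) − T(0,0)| = 0.01513169 ≥ 5e-4
|T(2,2) − T(1,1)| = 0.00002057 < 5e-4

k = 2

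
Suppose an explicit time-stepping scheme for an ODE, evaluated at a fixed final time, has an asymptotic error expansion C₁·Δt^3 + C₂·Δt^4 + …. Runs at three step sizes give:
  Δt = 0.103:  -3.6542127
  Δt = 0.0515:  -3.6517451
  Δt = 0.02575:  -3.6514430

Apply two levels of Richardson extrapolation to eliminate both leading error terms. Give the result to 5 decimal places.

First eliminate the Δt^3 term (factor 2^3 = 8):
  B₁ = (8·(-3.6517451) − (-3.6542127))/7 = -3.6513926
  B₂ = (8·(-3.6514430) − (-3.6517451))/7 = -3.6513998
Then eliminate the Δt^4 term (factor 2^4 = 16):
  (16·(-3.6513998) − (-3.6513926))/15 = -3.6514003

-3.65140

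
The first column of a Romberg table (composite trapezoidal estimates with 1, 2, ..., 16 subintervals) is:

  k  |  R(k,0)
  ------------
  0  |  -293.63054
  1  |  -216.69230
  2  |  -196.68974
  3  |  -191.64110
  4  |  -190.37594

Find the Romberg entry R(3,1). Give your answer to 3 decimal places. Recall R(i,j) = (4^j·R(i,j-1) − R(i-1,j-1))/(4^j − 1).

Richardson extrapolation on the trapezoidal column (denominator 4−1=3):
R(3,1) = -191.64110 + (-191.64110 − (-196.68974))/3 = -189.95822

-189.958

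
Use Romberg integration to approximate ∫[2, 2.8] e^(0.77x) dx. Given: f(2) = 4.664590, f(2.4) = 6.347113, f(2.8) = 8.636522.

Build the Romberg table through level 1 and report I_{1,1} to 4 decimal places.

5.1586

I_{0,0} (trapezoid, 1 panel, h=0.8000): 5.320445
I_{1,0} (trapezoid, 2 panels, h=0.4000): 5.199068
I_{1,1} = 5.199068 + (5.199068 − 5.320445)/3 = 5.158609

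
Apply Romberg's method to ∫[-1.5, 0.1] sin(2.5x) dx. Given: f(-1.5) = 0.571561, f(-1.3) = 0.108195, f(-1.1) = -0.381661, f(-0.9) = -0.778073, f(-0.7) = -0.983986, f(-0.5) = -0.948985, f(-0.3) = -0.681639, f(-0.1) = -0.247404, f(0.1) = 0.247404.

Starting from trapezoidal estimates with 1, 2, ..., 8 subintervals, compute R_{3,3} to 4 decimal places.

-0.7158

R_{0,0} (trapezoid, 1 panel, h=1.6000): 0.655172
R_{1,0} (trapezoid, 2 panels, h=0.8000): -0.459603
R_{2,0} (trapezoid, 4 panels, h=0.4000): -0.655121
R_{3,0} (trapezoid, 8 panels, h=0.2000): -0.700814
R_{1,1} = -0.459603 + (-0.459603 − 0.655172)/3 = -0.831195
R_{2,1} = -0.655121 + (-0.655121 − (-0.459603))/3 = -0.720294
R_{3,1} = -0.700814 + (-0.700814 − (-0.655121))/3 = -0.716045
R_{2,2} = -0.720294 + (-0.720294 − (-0.831195))/15 = -0.712901
R_{3,2} = -0.716045 + (-0.716045 − (-0.720294))/15 = -0.715762
R_{3,3} = -0.715762 + (-0.715762 − (-0.712901))/63 = -0.715807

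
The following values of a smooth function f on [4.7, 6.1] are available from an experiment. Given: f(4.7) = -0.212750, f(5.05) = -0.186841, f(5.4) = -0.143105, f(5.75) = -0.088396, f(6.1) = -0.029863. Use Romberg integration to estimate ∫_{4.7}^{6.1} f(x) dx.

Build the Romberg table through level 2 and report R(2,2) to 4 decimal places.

-0.1901

R(0,0) (trapezoid, 1 panel, h=1.4000): -0.169829
R(1,0) (trapezoid, 2 panels, h=0.7000): -0.185088
R(2,0) (trapezoid, 4 panels, h=0.3500): -0.188877
R(1,1) = -0.185088 + (-0.185088 − (-0.169829))/3 = -0.190174
R(2,1) = -0.188877 + (-0.188877 − (-0.185088))/3 = -0.190140
R(2,2) = -0.190140 + (-0.190140 − (-0.190174))/15 = -0.190138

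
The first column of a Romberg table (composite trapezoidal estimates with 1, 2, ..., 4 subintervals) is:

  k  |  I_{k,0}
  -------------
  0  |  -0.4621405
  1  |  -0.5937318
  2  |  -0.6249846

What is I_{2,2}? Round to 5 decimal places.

I_{1,1} = -0.5937318 + (-0.5937318 − (-0.4621405))/3 = -0.6375956
I_{2,1} = -0.6249846 + (-0.6249846 − (-0.5937318))/3 = -0.6354022
I_{2,2} = -0.6354022 + (-0.6354022 − (-0.6375956))/15 = -0.6352560
(Column j=1 coincides with Simpson's rule on the same nodes.)

-0.63526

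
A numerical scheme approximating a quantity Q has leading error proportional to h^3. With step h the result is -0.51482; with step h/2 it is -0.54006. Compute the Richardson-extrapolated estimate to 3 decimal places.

-0.544

The leading error scales as h^3; refining by a factor of 2 reduces it by 2^3 = 8.
Extrapolated value = (8·A(h/2) − A(h)) / (8 − 1)
= (8·(-0.54006) − (-0.51482)) / 7
= -3.80566 / 7 = -0.54367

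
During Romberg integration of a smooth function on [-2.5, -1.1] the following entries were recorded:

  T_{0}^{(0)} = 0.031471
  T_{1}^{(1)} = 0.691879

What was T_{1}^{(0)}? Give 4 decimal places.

From T_{1}^{(1)} = (4·T_{1}^{(0)} − T_{0}^{(0)})/3, solve for T_{1}^{(0)}:
4·T_{1}^{(0)} = 3·0.691879 + 0.031471 = 2.107108
T_{1}^{(0)} = 0.526777

0.5268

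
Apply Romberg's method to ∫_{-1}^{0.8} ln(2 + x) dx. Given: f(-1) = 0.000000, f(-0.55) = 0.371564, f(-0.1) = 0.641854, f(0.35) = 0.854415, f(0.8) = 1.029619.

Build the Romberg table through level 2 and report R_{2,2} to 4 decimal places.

R_{0,0} (trapezoid, 1 panel, h=1.8000): 0.926657
R_{1,0} (trapezoid, 2 panels, h=0.9000): 1.040997
R_{2,0} (trapezoid, 4 panels, h=0.4500): 1.072189
R_{1,1} = 1.040997 + (1.040997 − 0.926657)/3 = 1.079110
R_{2,1} = 1.072189 + (1.072189 − 1.040997)/3 = 1.082586
R_{2,2} = 1.082586 + (1.082586 − 1.079110)/15 = 1.082818

1.0828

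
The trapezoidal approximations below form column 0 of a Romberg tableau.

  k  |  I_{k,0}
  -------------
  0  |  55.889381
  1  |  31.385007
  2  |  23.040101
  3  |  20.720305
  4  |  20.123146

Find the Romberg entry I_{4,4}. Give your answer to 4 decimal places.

19.9225

I_{1,1} = 31.385007 + (31.385007 − 55.889381)/3 = 23.216882
I_{2,1} = 23.040101 + (23.040101 − 31.385007)/3 = 20.258466
I_{3,1} = 20.720305 + (20.720305 − 23.040101)/3 = 19.947040
I_{4,1} = (4·20.123146 − 20.720305) / 3 = 19.924093
I_{2,2} = 20.258466 + (20.258466 − 23.216882)/15 = 20.061238
I_{3,2} = 19.947040 + (19.947040 − 20.258466)/15 = 19.926278
I_{4,2} = 19.924093 + (19.924093 − 19.947040)/15 = 19.922563
I_{3,3} = (64·19.926278 − 20.061238) / 63 = 19.924136
I_{4,3} = 19.922563 + (19.922563 − 19.926278)/63 = 19.922504
I_{4,4} = 19.922504 + (19.922504 − 19.924136)/255 = 19.922498
(Column j=1 coincides with Simpson's rule on the same nodes.)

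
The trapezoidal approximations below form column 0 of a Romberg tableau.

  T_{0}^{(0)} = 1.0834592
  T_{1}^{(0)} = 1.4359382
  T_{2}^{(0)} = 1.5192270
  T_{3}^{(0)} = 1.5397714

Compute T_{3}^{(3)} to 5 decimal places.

T_{1}^{(1)} = 1.4359382 + (1.4359382 − 1.0834592)/3 = 1.5534312
T_{2}^{(1)} = 1.5192270 + (1.5192270 − 1.4359382)/3 = 1.5469899
T_{3}^{(1)} = 1.5397714 + (1.5397714 − 1.5192270)/3 = 1.5466195
T_{2}^{(2)} = (16·1.5469899 − 1.5534312) / 15 = 1.5465605
T_{3}^{(2)} = 1.5466195 + (1.5466195 − 1.5469899)/15 = 1.5465948
T_{3}^{(3)} = 1.5465948 + (1.5465948 − 1.5465605)/63 = 1.5465953

1.54660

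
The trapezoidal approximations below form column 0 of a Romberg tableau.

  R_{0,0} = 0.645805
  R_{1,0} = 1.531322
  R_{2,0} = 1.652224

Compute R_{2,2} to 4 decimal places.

R_{1,1} = (4·1.531322 − 0.645805) / 3 = 1.826494
R_{2,1} = 1.652224 + (1.652224 − 1.531322)/3 = 1.692525
R_{2,2} = 1.692525 + (1.692525 − 1.826494)/15 = 1.683594
(Column j=1 coincides with Simpson's rule on the same nodes.)

1.6836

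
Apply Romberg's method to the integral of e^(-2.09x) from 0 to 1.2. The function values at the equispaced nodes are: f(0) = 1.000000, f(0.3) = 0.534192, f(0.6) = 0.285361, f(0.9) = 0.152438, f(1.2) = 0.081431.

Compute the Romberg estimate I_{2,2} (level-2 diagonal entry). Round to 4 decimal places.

I_{0,0} (trapezoid, 1 panel, h=1.2000): 0.648859
I_{1,0} (trapezoid, 2 panels, h=0.6000): 0.495646
I_{2,0} (trapezoid, 4 panels, h=0.3000): 0.453812
I_{1,1} = 0.495646 + (0.495646 − 0.648859)/3 = 0.444575
I_{2,1} = 0.453812 + (0.453812 − 0.495646)/3 = 0.439867
I_{2,2} = 0.439867 + (0.439867 − 0.444575)/15 = 0.439553

0.4396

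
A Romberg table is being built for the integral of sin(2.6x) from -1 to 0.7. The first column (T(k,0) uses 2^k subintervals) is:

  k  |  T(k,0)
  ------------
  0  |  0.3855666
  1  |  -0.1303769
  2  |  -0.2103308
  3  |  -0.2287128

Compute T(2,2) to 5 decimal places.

T(1,1) = (4·(-0.1303769) − 0.3855666) / 3 = -0.3023581
T(2,1) = (4·(-0.2103308) − (-0.1303769)) / 3 = -0.2369821
T(2,2) = (16·(-0.2369821) − (-0.3023581)) / 15 = -0.2326237
(Column j=1 coincides with Simpson's rule on the same nodes.)

-0.23262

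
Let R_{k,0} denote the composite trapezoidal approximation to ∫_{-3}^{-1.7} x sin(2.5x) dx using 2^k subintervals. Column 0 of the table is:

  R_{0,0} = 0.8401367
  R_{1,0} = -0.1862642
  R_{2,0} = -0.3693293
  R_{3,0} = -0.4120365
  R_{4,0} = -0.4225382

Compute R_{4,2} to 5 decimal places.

R_{3,1} = -0.4120365 + (-0.4120365 − (-0.3693293))/3 = -0.4262722
R_{4,1} = -0.4225382 + (-0.4225382 − (-0.4120365))/3 = -0.4260388
R_{4,2} = (16·(-0.4260388) − (-0.4262722)) / 15 = -0.4260232

-0.42602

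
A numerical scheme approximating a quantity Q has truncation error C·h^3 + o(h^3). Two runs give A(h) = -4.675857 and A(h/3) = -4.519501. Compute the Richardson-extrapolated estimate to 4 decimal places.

The leading error scales as h^3; refining by a factor of 3 reduces it by 3^3 = 27.
Extrapolated value = (27·A(h/3) − A(h)) / (27 − 1)
= (27·(-4.519501) − (-4.675857)) / 26
= -117.350670 / 26 = -4.513487

-4.5135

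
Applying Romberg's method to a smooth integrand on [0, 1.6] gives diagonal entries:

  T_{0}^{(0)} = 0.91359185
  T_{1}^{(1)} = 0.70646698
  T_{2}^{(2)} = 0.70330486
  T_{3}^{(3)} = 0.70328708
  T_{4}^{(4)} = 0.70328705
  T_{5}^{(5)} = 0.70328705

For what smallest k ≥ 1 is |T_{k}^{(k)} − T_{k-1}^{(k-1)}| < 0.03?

k = 2

|T_{1}^{(1)} − T_{0}^{(0)}| = 0.20712487 ≥ 0.03
|T_{2}^{(2)} − T_{1}^{(1)}| = 0.00316212 < 0.03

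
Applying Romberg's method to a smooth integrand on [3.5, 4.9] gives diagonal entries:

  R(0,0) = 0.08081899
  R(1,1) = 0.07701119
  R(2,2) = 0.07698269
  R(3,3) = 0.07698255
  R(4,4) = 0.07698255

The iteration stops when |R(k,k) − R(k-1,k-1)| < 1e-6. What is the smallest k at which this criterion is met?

k = 3

|R(1,1) − R(0,0)| = 0.00380780 ≥ 1e-6
|R(2,2) − R(1,1)| = 0.00002850 ≥ 1e-6
|R(3,3) − R(2,2)| = 0.00000014 < 1e-6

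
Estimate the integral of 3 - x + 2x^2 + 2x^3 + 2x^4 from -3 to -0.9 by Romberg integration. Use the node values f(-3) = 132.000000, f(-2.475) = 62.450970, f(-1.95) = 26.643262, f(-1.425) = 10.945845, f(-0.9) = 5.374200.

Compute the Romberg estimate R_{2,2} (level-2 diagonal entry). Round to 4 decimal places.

R_{0,0} (trapezoid, 1 panel, h=2.1000): 144.242910
R_{1,0} (trapezoid, 2 panels, h=1.0500): 100.096880
R_{2,0} (trapezoid, 4 panels, h=0.5250): 88.581768
R_{1,1} = 100.096880 + (100.096880 − 144.242910)/3 = 85.381537
R_{2,1} = 88.581768 + (88.581768 − 100.096880)/3 = 84.743397
R_{2,2} = 84.743397 + (84.743397 − 85.381537)/15 = 84.700854

84.7009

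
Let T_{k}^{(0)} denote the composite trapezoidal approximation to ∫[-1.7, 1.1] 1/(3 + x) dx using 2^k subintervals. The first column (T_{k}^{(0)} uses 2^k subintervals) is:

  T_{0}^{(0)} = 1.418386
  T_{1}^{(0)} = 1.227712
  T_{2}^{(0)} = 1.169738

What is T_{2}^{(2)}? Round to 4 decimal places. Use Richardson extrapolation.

1.1495

Richardson extrapolation on the trapezoidal column (denominator 4−1=3):
T_{1}^{(1)} = (4·1.227712 − 1.418386) / 3 = 1.164154
T_{2}^{(1)} = (4·1.169738 − 1.227712) / 3 = 1.150413
T_{2}^{(2)} = (16·1.150413 − 1.164154) / 15 = 1.149497
(Column j=1 coincides with Simpson's rule on the same nodes.)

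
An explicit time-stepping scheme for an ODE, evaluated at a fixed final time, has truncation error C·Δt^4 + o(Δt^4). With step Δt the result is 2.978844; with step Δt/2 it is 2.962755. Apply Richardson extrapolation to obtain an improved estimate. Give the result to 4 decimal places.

The leading error scales as Δt^4; refining by a factor of 2 reduces it by 2^4 = 16.
Extrapolated value = (16·A(Δt/2) − A(Δt)) / (16 − 1)
= (16·2.962755 − 2.978844) / 15
= 44.425236 / 15 = 2.961682

2.9617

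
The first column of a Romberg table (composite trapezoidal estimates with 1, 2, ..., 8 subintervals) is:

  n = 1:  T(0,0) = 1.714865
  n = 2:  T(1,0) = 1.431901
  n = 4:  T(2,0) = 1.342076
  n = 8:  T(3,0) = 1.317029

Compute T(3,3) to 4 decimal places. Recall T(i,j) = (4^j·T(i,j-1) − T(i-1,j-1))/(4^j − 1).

1.3084

Richardson extrapolation on the trapezoidal column (denominator 4−1=3):
T(1,1) = (4·1.431901 − 1.714865) / 3 = 1.337580
T(2,1) = (4·1.342076 − 1.431901) / 3 = 1.312134
T(3,1) = 1.317029 + (1.317029 − 1.342076)/3 = 1.308680
T(2,2) = 1.312134 + (1.312134 − 1.337580)/15 = 1.310438
T(3,2) = 1.308680 + (1.308680 − 1.312134)/15 = 1.308450
T(3,3) = (64·1.308450 − 1.310438) / 63 = 1.308418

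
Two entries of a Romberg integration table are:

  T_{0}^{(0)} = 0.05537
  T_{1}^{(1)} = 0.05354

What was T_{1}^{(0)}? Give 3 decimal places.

From T_{1}^{(1)} = (4·T_{1}^{(0)} − T_{0}^{(0)})/3, solve for T_{1}^{(0)}:
4·T_{1}^{(0)} = 3·0.05354 + 0.05537 = 0.21599
T_{1}^{(0)} = 0.05400

0.054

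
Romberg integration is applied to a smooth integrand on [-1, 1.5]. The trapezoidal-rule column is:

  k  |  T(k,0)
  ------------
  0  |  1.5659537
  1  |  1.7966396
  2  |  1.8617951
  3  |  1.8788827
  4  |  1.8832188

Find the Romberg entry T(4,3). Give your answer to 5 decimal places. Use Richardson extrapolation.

Richardson extrapolation on the trapezoidal column (denominator 4−1=3):
T(2,1) = 1.8617951 + (1.8617951 − 1.7966396)/3 = 1.8835136
T(3,1) = 1.8788827 + (1.8788827 − 1.8617951)/3 = 1.8845786
T(4,1) = 1.8832188 + (1.8832188 − 1.8788827)/3 = 1.8846642
T(3,2) = (16·1.8845786 − 1.8835136) / 15 = 1.8846496
T(4,2) = (16·1.8846642 − 1.8845786) / 15 = 1.8846699
T(4,3) = (64·1.8846699 − 1.8846496) / 63 = 1.8846702
(Column j=1 coincides with Simpson's rule on the same nodes.)

1.88467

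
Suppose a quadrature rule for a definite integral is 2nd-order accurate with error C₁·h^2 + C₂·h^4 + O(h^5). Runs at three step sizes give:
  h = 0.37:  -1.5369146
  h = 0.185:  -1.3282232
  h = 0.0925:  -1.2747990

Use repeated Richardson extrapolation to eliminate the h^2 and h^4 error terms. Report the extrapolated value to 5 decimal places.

First eliminate the h^2 term (factor 2^2 = 4):
  B₁ = (4·(-1.3282232) − (-1.5369146))/3 = -1.2586594
  B₂ = (4·(-1.2747990) − (-1.3282232))/3 = -1.2569909
Then eliminate the h^4 term (factor 2^4 = 16):
  (16·(-1.2569909) − (-1.2586594))/15 = -1.2568797

-1.25688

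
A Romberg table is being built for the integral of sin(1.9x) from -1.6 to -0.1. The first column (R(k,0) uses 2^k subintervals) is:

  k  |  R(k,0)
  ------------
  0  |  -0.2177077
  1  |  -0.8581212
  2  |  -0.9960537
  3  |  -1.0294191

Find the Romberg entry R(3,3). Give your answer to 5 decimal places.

-1.04045

R(1,1) = (4·(-0.8581212) − (-0.2177077)) / 3 = -1.0715924
R(2,1) = (4·(-0.9960537) − (-0.8581212)) / 3 = -1.0420312
R(3,1) = -1.0294191 + (-1.0294191 − (-0.9960537))/3 = -1.0405409
R(2,2) = (16·(-1.0420312) − (-1.0715924)) / 15 = -1.0400605
R(3,2) = -1.0405409 + (-1.0405409 − (-1.0420312))/15 = -1.0404415
R(3,3) = (64·(-1.0404415) − (-1.0400605)) / 63 = -1.0404475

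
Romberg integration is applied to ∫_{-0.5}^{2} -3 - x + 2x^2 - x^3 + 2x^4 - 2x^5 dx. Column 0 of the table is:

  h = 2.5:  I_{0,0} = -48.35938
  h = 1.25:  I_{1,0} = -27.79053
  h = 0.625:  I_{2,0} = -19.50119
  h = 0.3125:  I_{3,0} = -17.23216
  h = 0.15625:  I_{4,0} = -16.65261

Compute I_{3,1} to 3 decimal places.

I_{3,1} = (4·(-17.23216) − (-19.50119)) / 3 = -16.47582

-16.476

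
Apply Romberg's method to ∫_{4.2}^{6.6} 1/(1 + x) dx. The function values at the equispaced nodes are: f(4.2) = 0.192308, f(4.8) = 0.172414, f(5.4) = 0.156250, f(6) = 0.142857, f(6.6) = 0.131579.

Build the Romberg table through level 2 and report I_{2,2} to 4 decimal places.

0.3795

I_{0,0} (trapezoid, 1 panel, h=2.4000): 0.388664
I_{1,0} (trapezoid, 2 panels, h=1.2000): 0.381832
I_{2,0} (trapezoid, 4 panels, h=0.6000): 0.380079
I_{1,1} = 0.381832 + (0.381832 − 0.388664)/3 = 0.379555
I_{2,1} = 0.380079 + (0.380079 − 0.381832)/3 = 0.379495
I_{2,2} = 0.379495 + (0.379495 − 0.379555)/15 = 0.379491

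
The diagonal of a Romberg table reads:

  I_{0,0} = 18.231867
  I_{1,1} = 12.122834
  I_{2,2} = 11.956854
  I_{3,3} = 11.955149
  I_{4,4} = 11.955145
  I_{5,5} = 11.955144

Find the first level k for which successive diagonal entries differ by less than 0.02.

k = 3

|I_{1,1} − I_{0,0}| = 6.109033 ≥ 0.02
|I_{2,2} − I_{1,1}| = 0.165980 ≥ 0.02
|I_{3,3} − I_{2,2}| = 0.001705 < 0.02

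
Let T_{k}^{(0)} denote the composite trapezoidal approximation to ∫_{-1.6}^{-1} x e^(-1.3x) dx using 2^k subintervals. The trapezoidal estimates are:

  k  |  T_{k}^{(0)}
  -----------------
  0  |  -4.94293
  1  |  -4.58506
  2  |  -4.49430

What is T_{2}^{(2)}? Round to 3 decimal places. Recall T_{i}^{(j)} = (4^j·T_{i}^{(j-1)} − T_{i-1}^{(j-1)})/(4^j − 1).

-4.464

Richardson extrapolation on the trapezoidal column (denominator 4−1=3):
T_{1}^{(1)} = -4.58506 + (-4.58506 − (-4.94293))/3 = -4.46577
T_{2}^{(1)} = (4·(-4.49430) − (-4.58506)) / 3 = -4.46405
T_{2}^{(2)} = (16·(-4.46405) − (-4.46577)) / 15 = -4.46394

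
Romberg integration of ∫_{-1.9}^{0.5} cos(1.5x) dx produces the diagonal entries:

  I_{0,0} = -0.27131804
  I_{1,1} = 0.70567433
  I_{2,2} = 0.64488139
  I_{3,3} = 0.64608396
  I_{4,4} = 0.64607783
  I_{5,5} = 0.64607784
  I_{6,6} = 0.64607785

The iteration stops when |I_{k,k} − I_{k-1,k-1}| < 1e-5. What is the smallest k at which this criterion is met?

k = 4

|I_{1,1} − I_{0,0}| = 0.97699237 ≥ 1e-5
|I_{2,2} − I_{1,1}| = 0.06079294 ≥ 1e-5
|I_{3,3} − I_{2,2}| = 0.00120257 ≥ 1e-5
|I_{4,4} − I_{3,3}| = 0.00000613 < 1e-5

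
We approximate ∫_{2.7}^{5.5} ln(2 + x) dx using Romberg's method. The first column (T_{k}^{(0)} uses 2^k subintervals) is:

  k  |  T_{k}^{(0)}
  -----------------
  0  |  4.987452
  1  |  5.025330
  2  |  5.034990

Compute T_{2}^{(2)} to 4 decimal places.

5.0382

T_{1}^{(1)} = 5.025330 + (5.025330 − 4.987452)/3 = 5.037956
T_{2}^{(1)} = 5.034990 + (5.034990 − 5.025330)/3 = 5.038210
T_{2}^{(2)} = (16·5.038210 − 5.037956) / 15 = 5.038227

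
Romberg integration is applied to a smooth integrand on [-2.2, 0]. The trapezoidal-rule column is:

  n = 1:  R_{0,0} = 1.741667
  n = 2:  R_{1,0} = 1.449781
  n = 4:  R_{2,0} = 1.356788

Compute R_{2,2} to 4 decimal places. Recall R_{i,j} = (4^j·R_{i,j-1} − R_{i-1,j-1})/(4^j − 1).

Richardson extrapolation on the trapezoidal column (denominator 4−1=3):
R_{1,1} = (4·1.449781 − 1.741667) / 3 = 1.352486
R_{2,1} = (4·1.356788 − 1.449781) / 3 = 1.325790
R_{2,2} = 1.325790 + (1.325790 − 1.352486)/15 = 1.324010
(Column j=1 coincides with Simpson's rule on the same nodes.)

1.3240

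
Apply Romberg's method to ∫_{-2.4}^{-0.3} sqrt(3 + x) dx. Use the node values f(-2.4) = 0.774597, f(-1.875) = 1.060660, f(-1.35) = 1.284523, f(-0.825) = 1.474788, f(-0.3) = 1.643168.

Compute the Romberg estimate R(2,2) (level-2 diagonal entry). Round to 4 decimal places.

2.6477

R(0,0) (trapezoid, 1 panel, h=2.1000): 2.538653
R(1,0) (trapezoid, 2 panels, h=1.0500): 2.618076
R(2,0) (trapezoid, 4 panels, h=0.5250): 2.640148
R(1,1) = 2.618076 + (2.618076 − 2.538653)/3 = 2.644550
R(2,1) = 2.640148 + (2.640148 − 2.618076)/3 = 2.647505
R(2,2) = 2.647505 + (2.647505 − 2.644550)/15 = 2.647702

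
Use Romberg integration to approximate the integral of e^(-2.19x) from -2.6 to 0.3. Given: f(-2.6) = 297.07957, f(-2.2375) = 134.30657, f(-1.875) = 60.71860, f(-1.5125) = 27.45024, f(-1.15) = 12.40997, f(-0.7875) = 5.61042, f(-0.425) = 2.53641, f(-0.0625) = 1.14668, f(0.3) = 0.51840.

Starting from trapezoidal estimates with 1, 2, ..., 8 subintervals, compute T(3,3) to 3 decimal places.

T(0,0) (trapezoid, 1 panel, h=2.9000): 431.51706
T(1,0) (trapezoid, 2 panels, h=1.4500): 233.75298
T(2,0) (trapezoid, 4 panels, h=0.7250): 162.73637
T(3,0) (trapezoid, 8 panels, h=0.3625): 142.45448
T(1,1) = 233.75298 + (233.75298 − 431.51706)/3 = 167.83162
T(2,1) = 162.73637 + (162.73637 − 233.75298)/3 = 139.06417
T(3,1) = 142.45448 + (142.45448 − 162.73637)/3 = 135.69385
T(2,2) = 139.06417 + (139.06417 − 167.83162)/15 = 137.14634
T(3,2) = 135.69385 + (135.69385 − 139.06417)/15 = 135.46916
T(3,3) = 135.46916 + (135.46916 − 137.14634)/63 = 135.44254

135.443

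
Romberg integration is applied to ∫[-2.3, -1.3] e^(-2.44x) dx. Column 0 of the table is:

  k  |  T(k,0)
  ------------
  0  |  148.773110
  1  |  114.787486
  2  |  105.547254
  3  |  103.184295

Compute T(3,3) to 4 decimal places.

Richardson extrapolation on the trapezoidal column (denominator 4−1=3):
T(1,1) = 114.787486 + (114.787486 − 148.773110)/3 = 103.458945
T(2,1) = (4·105.547254 − 114.787486) / 3 = 102.467177
T(3,1) = (4·103.184295 − 105.547254) / 3 = 102.396642
T(2,2) = 102.467177 + (102.467177 − 103.458945)/15 = 102.401059
T(3,2) = 102.396642 + (102.396642 − 102.467177)/15 = 102.391940
T(3,3) = 102.391940 + (102.391940 − 102.401059)/63 = 102.391795

102.3918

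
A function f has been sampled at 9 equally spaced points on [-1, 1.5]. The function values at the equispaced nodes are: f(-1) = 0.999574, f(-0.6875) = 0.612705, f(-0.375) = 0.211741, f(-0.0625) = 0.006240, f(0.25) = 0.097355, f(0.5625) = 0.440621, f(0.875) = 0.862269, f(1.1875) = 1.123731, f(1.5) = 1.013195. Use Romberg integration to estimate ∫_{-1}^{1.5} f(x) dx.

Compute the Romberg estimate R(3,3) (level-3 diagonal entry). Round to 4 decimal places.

1.3637

R(0,0) (trapezoid, 1 panel, h=2.5000): 2.515961
R(1,0) (trapezoid, 2 panels, h=1.2500): 1.379674
R(2,0) (trapezoid, 4 panels, h=0.6250): 1.361093
R(3,0) (trapezoid, 8 panels, h=0.3125): 1.362827
R(1,1) = 1.379674 + (1.379674 − 2.515961)/3 = 1.000912
R(2,1) = 1.361093 + (1.361093 − 1.379674)/3 = 1.354899
R(3,1) = 1.362827 + (1.362827 − 1.361093)/3 = 1.363405
R(2,2) = 1.354899 + (1.354899 − 1.000912)/15 = 1.378498
R(3,2) = 1.363405 + (1.363405 − 1.354899)/15 = 1.363972
R(3,3) = 1.363972 + (1.363972 − 1.378498)/63 = 1.363741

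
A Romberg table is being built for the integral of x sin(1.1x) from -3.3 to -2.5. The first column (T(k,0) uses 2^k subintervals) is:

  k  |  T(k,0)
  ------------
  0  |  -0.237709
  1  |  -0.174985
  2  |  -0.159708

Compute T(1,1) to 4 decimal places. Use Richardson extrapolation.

-0.1541

T(1,1) = (4·(-0.174985) − (-0.237709)) / 3 = -0.154077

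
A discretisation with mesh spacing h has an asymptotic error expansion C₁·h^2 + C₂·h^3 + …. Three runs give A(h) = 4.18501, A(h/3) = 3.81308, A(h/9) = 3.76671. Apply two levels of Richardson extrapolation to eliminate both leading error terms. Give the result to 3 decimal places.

3.761

First eliminate the h^2 term (factor 3^2 = 9):
  B₁ = (9·3.81308 − 4.18501)/8 = 3.76659
  B₂ = (9·3.76671 − 3.81308)/8 = 3.76091
Then eliminate the h^3 term (factor 3^3 = 27):
  (27·3.76091 − 3.76659)/26 = 3.76069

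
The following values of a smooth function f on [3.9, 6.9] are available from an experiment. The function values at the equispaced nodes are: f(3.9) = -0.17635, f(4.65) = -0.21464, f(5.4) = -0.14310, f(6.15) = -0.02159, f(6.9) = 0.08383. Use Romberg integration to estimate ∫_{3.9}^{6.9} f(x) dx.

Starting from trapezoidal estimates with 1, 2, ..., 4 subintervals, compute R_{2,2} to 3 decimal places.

-0.331

R_{0,0} (trapezoid, 1 panel, h=3.0000): -0.13878
R_{1,0} (trapezoid, 2 panels, h=1.5000): -0.28404
R_{2,0} (trapezoid, 4 panels, h=0.7500): -0.31919
R_{1,1} = -0.28404 + (-0.28404 − (-0.13878))/3 = -0.33246
R_{2,1} = -0.31919 + (-0.31919 − (-0.28404))/3 = -0.33091
R_{2,2} = -0.33091 + (-0.33091 − (-0.33246))/15 = -0.33081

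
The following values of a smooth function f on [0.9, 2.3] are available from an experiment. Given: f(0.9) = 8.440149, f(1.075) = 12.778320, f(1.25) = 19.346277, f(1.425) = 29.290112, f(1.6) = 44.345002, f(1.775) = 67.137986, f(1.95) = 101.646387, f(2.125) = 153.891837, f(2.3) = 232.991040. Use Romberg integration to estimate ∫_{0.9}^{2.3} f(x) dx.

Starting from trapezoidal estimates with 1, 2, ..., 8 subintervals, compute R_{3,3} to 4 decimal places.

94.7474

R_{0,0} (trapezoid, 1 panel, h=1.4000): 169.001832
R_{1,0} (trapezoid, 2 panels, h=0.7000): 115.542418
R_{2,0} (trapezoid, 4 panels, h=0.3500): 100.118641
R_{3,0} (trapezoid, 8 panels, h=0.1750): 96.101515
R_{1,1} = 115.542418 + (115.542418 − 169.001832)/3 = 97.722613
R_{2,1} = 100.118641 + (100.118641 − 115.542418)/3 = 94.977382
R_{3,1} = 96.101515 + (96.101515 − 100.118641)/3 = 94.762473
R_{2,2} = 94.977382 + (94.977382 − 97.722613)/15 = 94.794367
R_{3,2} = 94.762473 + (94.762473 − 94.977382)/15 = 94.748146
R_{3,3} = 94.748146 + (94.748146 − 94.794367)/63 = 94.747412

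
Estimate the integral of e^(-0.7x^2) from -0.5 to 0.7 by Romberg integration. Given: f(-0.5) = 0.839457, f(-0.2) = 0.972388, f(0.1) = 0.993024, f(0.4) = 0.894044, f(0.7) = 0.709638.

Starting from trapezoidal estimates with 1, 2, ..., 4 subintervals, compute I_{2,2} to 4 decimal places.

I_{0,0} (trapezoid, 1 panel, h=1.2000): 0.929457
I_{1,0} (trapezoid, 2 panels, h=0.6000): 1.060543
I_{2,0} (trapezoid, 4 panels, h=0.3000): 1.090201
I_{1,1} = 1.060543 + (1.060543 − 0.929457)/3 = 1.104238
I_{2,1} = 1.090201 + (1.090201 − 1.060543)/3 = 1.100087
I_{2,2} = 1.100087 + (1.100087 − 1.104238)/15 = 1.099810

1.0998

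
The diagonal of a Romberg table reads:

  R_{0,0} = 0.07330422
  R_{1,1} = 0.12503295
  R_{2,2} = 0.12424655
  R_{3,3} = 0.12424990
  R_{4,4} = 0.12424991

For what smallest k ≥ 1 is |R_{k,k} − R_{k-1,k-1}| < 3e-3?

k = 2

|R_{1,1} − R_{0,0}| = 0.05172873 ≥ 3e-3
|R_{2,2} − R_{1,1}| = 0.00078640 < 3e-3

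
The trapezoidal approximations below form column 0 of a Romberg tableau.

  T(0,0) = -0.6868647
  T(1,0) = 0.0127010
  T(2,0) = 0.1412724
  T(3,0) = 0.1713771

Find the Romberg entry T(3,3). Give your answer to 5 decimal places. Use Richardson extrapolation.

0.18125

Richardson extrapolation on the trapezoidal column (denominator 4−1=3):
T(1,1) = (4·0.0127010 − (-0.6868647)) / 3 = 0.2458896
T(2,1) = (4·0.1412724 − 0.0127010) / 3 = 0.1841295
T(3,1) = (4·0.1713771 − 0.1412724) / 3 = 0.1814120
T(2,2) = (16·0.1841295 − 0.2458896) / 15 = 0.1800122
T(3,2) = (16·0.1814120 − 0.1841295) / 15 = 0.1812308
T(3,3) = (64·0.1812308 − 0.1800122) / 63 = 0.1812501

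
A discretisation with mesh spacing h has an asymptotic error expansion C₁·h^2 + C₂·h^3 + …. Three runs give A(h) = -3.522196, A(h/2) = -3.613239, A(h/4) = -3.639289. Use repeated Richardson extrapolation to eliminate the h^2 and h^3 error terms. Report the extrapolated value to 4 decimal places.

-3.6486

First eliminate the h^2 term (factor 2^2 = 4):
  B₁ = (4·(-3.613239) − (-3.522196))/3 = -3.643587
  B₂ = (4·(-3.639289) − (-3.613239))/3 = -3.647972
Then eliminate the h^3 term (factor 2^3 = 8):
  (8·(-3.647972) − (-3.643587))/7 = -3.648598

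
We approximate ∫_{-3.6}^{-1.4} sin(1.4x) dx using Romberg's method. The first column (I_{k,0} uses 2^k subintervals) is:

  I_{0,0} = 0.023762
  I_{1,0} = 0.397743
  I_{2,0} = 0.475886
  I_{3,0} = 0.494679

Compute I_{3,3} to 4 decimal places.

0.5009

I_{1,1} = 0.397743 + (0.397743 − 0.023762)/3 = 0.522403
I_{2,1} = 0.475886 + (0.475886 − 0.397743)/3 = 0.501934
I_{3,1} = 0.494679 + (0.494679 − 0.475886)/3 = 0.500943
I_{2,2} = 0.501934 + (0.501934 − 0.522403)/15 = 0.500569
I_{3,2} = 0.500943 + (0.500943 − 0.501934)/15 = 0.500877
I_{3,3} = 0.500877 + (0.500877 − 0.500569)/63 = 0.500882
(Column j=1 coincides with Simpson's rule on the same nodes.)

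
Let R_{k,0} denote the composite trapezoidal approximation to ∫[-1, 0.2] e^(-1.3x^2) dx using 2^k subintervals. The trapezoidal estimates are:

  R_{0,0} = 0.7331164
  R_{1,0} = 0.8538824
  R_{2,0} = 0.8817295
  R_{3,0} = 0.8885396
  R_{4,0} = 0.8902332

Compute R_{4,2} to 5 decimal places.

0.89080

Richardson extrapolation on the trapezoidal column (denominator 4−1=3):
R_{3,1} = 0.8885396 + (0.8885396 − 0.8817295)/3 = 0.8908096
R_{4,1} = (4·0.8902332 − 0.8885396) / 3 = 0.8907977
R_{4,2} = 0.8907977 + (0.8907977 − 0.8908096)/15 = 0.8907969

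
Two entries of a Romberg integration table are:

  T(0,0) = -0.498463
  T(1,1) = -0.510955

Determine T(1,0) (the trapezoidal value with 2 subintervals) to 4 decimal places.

-0.5078

From T(1,1) = (4·T(1,0) − T(0,0))/3, solve for T(1,0):
4·T(1,0) = 3·(-0.510955) + (-0.498463) = -2.031328
T(1,0) = -0.507832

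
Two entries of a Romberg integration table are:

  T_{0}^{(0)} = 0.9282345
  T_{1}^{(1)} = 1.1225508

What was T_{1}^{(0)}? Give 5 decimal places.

From T_{1}^{(1)} = (4·T_{1}^{(0)} − T_{0}^{(0)})/3, solve for T_{1}^{(0)}:
4·T_{1}^{(0)} = 3·1.1225508 + 0.9282345 = 4.2958869
T_{1}^{(0)} = 1.0739717

1.07397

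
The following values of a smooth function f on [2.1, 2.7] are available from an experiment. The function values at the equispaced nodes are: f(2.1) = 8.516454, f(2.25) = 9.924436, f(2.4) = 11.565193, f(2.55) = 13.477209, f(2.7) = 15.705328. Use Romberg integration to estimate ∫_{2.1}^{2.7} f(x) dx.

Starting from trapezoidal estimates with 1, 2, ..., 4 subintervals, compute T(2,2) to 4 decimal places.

7.0479

T(0,0) (trapezoid, 1 panel, h=0.6000): 7.266535
T(1,0) (trapezoid, 2 panels, h=0.3000): 7.102825
T(2,0) (trapezoid, 4 panels, h=0.1500): 7.061659
T(1,1) = 7.102825 + (7.102825 − 7.266535)/3 = 7.048255
T(2,1) = 7.061659 + (7.061659 − 7.102825)/3 = 7.047937
T(2,2) = 7.047937 + (7.047937 − 7.048255)/15 = 7.047916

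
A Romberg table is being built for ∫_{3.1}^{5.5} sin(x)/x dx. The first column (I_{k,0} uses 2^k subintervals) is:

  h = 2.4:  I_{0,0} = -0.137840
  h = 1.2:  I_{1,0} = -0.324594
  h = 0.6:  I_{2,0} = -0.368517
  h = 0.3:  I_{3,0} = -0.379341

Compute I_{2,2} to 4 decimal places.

Richardson extrapolation on the trapezoidal column (denominator 4−1=3):
I_{1,1} = (4·(-0.324594) − (-0.137840)) / 3 = -0.386845
I_{2,1} = (4·(-0.368517) − (-0.324594)) / 3 = -0.383158
I_{2,2} = -0.383158 + (-0.383158 − (-0.386845))/15 = -0.382912
(Column j=1 coincides with Simpson's rule on the same nodes.)

-0.3829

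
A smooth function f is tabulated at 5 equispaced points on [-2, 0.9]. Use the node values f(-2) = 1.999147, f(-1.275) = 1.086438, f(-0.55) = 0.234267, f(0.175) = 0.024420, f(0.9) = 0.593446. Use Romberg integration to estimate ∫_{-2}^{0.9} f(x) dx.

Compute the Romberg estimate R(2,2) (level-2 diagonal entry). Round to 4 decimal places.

1.8208

R(0,0) (trapezoid, 1 panel, h=2.9000): 3.759260
R(1,0) (trapezoid, 2 panels, h=1.4500): 2.219317
R(2,0) (trapezoid, 4 panels, h=0.7250): 1.915031
R(1,1) = 2.219317 + (2.219317 − 3.759260)/3 = 1.706003
R(2,1) = 1.915031 + (1.915031 − 2.219317)/3 = 1.813602
R(2,2) = 1.813602 + (1.813602 − 1.706003)/15 = 1.820775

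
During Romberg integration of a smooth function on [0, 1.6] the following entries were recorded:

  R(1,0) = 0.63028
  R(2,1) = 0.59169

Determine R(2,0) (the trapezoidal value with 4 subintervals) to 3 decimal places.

0.601

From R(2,1) = (4·R(2,0) − R(1,0))/3, solve for R(2,0):
4·R(2,0) = 3·0.59169 + 0.63028 = 2.40535
R(2,0) = 0.60134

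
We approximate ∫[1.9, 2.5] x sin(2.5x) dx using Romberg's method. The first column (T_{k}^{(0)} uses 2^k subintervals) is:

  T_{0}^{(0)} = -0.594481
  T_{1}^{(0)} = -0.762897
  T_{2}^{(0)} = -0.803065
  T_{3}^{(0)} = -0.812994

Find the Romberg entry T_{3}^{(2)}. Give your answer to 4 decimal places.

-0.8163

T_{2}^{(1)} = (4·(-0.803065) − (-0.762897)) / 3 = -0.816454
T_{3}^{(1)} = -0.812994 + (-0.812994 − (-0.803065))/3 = -0.816304
T_{3}^{(2)} = (16·(-0.816304) − (-0.816454)) / 15 = -0.816294
(Column j=1 coincides with Simpson's rule on the same nodes.)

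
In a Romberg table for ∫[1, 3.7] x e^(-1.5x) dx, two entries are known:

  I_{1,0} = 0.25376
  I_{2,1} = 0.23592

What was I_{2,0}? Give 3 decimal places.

From I_{2,1} = (4·I_{2,0} − I_{1,0})/3, solve for I_{2,0}:
4·I_{2,0} = 3·0.23592 + 0.25376 = 0.96152
I_{2,0} = 0.24038

0.240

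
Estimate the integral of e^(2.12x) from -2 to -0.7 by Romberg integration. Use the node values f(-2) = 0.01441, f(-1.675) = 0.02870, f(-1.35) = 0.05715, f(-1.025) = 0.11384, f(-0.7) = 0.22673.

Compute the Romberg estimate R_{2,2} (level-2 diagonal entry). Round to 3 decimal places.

0.100

R_{0,0} (trapezoid, 1 panel, h=1.3000): 0.15674
R_{1,0} (trapezoid, 2 panels, h=0.6500): 0.11552
R_{2,0} (trapezoid, 4 panels, h=0.3250): 0.10408
R_{1,1} = 0.11552 + (0.11552 − 0.15674)/3 = 0.10178
R_{2,1} = 0.10408 + (0.10408 − 0.11552)/3 = 0.10027
R_{2,2} = 0.10027 + (0.10027 − 0.10178)/15 = 0.10017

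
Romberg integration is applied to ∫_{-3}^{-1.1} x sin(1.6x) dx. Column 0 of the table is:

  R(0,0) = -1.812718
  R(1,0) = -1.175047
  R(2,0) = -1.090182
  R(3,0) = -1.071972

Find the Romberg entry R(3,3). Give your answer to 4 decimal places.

Richardson extrapolation on the trapezoidal column (denominator 4−1=3):
R(1,1) = (4·(-1.175047) − (-1.812718)) / 3 = -0.962490
R(2,1) = (4·(-1.090182) − (-1.175047)) / 3 = -1.061894
R(3,1) = -1.071972 + (-1.071972 − (-1.090182))/3 = -1.065902
R(2,2) = (16·(-1.061894) − (-0.962490)) / 15 = -1.068521
R(3,2) = -1.065902 + (-1.065902 − (-1.061894))/15 = -1.066169
R(3,3) = (64·(-1.066169) − (-1.068521)) / 63 = -1.066132

-1.0661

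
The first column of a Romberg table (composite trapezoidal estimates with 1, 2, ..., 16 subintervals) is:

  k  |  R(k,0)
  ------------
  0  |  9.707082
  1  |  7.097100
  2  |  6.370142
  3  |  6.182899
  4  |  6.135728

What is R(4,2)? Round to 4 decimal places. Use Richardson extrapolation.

Richardson extrapolation on the trapezoidal column (denominator 4−1=3):
R(3,1) = 6.182899 + (6.182899 − 6.370142)/3 = 6.120485
R(4,1) = (4·6.135728 − 6.182899) / 3 = 6.120004
R(4,2) = 6.120004 + (6.120004 − 6.120485)/15 = 6.119972

6.1200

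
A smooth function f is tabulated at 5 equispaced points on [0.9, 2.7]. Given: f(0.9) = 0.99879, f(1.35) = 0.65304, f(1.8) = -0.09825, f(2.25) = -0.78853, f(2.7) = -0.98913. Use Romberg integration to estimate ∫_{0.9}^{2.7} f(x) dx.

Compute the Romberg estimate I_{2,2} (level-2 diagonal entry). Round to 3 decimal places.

-0.109

I_{0,0} (trapezoid, 1 panel, h=1.8000): 0.00869
I_{1,0} (trapezoid, 2 panels, h=0.9000): -0.08408
I_{2,0} (trapezoid, 4 panels, h=0.4500): -0.10301
I_{1,1} = -0.08408 + (-0.08408 − 0.00869)/3 = -0.11500
I_{2,1} = -0.10301 + (-0.10301 − (-0.08408))/3 = -0.10932
I_{2,2} = -0.10932 + (-0.10932 − (-0.11500))/15 = -0.10894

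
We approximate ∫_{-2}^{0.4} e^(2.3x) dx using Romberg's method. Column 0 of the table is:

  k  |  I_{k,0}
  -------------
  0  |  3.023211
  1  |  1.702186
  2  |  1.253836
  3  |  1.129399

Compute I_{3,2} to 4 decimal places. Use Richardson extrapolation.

1.0868

Richardson extrapolation on the trapezoidal column (denominator 4−1=3):
I_{2,1} = (4·1.253836 − 1.702186) / 3 = 1.104386
I_{3,1} = 1.129399 + (1.129399 − 1.253836)/3 = 1.087920
I_{3,2} = (16·1.087920 − 1.104386) / 15 = 1.086822
(Column j=1 coincides with Simpson's rule on the same nodes.)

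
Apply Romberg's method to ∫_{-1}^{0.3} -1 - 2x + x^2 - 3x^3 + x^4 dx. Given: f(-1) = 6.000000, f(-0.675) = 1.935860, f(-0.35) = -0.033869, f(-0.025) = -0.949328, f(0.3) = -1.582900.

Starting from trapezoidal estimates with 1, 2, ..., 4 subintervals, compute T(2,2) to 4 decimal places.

0.8967

T(0,0) (trapezoid, 1 panel, h=1.3000): 2.871115
T(1,0) (trapezoid, 2 panels, h=0.6500): 1.413543
T(2,0) (trapezoid, 4 panels, h=0.3250): 1.027394
T(1,1) = 1.413543 + (1.413543 − 2.871115)/3 = 0.927686
T(2,1) = 1.027394 + (1.027394 − 1.413543)/3 = 0.898678
T(2,2) = 0.898678 + (0.898678 − 0.927686)/15 = 0.896744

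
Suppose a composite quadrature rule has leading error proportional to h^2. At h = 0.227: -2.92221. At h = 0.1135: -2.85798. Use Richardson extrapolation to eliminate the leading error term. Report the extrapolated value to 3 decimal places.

The leading error scales as h^2; refining by a factor of 2 reduces it by 2^2 = 4.
Extrapolated value = (4·A(h/2) − A(h)) / (4 − 1)
= (4·(-2.85798) − (-2.92221)) / 3
= -8.50971 / 3 = -2.83657

-2.837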